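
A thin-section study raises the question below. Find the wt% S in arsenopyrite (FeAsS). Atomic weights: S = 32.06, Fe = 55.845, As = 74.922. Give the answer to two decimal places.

Formula mass = 1·55.845 + 1·74.922 + 1·32.06 = 162.827 g/mol, of which 32.060 g is S.
So S makes up 32.060/162.827 = 0.1969 of the mass, i.e. 19.69%.

19.69 mass %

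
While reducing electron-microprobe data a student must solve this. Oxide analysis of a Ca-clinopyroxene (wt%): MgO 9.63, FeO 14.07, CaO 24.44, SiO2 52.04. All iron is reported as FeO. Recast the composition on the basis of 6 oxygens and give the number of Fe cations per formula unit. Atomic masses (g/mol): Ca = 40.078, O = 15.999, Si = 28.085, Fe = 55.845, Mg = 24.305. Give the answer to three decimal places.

MgO: 9.63/40.304 = 0.23893 mol → 0.23893 mol Mg, 0.23893 mol O.
FeO: 14.07/71.844 = 0.19584 mol → 0.19584 mol Fe, 0.19584 mol O.
CaO: 24.44/56.077 = 0.43583 mol → 0.43583 mol Ca, 0.43583 mol O.
SiO2: 52.04/60.083 = 0.86614 mol → 0.86614 mol Si, 1.73228 mol O.
Total oxygen = 2.60288 mol. Normalization factor = 6/2.60288 = 2.30514.
Fe per 6 O = 0.19584 × 2.30514 = 0.451.

0.451 Fe apfu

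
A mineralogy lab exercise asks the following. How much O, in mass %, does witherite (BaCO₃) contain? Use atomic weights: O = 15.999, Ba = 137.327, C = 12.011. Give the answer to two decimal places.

Formula mass = 1*137.327 + 1*12.011 + 3*15.999 = 197.335 g/mol, of which 47.997 g is O.
So O makes up 47.997/197.335 = 0.2432 of the mass, i.e. 24.32%.

24.32 mass %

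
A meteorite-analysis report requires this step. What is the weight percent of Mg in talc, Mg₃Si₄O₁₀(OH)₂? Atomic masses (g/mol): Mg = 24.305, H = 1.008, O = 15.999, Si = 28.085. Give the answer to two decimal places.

19.23 weight percent

M(Mg₃Si₄O₁₀(OH)₂) = 379.259 g/mol.
Mg contributes 3 × 24.305 = 72.915 g per mole.
72.915/379.259 = 0.1923 → 19.23%.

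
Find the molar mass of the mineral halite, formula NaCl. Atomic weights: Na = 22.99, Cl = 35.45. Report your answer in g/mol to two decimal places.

58.44 g/mol

The formula mass is the sum 1×22.99 + 1×35.45.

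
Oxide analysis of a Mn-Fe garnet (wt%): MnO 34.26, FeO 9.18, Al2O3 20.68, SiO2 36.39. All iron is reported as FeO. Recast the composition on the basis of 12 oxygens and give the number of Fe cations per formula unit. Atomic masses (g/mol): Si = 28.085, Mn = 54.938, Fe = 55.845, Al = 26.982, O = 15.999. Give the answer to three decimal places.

0.631 Fe apfu

MnO (M=70.937): mol = 0.48296; Mn = 0.48296, O = 0.48296.
FeO (M=71.844): mol = 0.12778; Fe = 0.12778, O = 0.12778.
Al2O3 (M=101.961): mol = 0.20282; Al = 0.40564, O = 0.60846.
SiO2 (M=60.083): mol = 0.60566; Si = 0.60566, O = 1.21132.
ΣO = 2.43052; factor = 12/ΣO = 4.93722.
Fe apfu = 0.12778 × 4.93722 = 0.631.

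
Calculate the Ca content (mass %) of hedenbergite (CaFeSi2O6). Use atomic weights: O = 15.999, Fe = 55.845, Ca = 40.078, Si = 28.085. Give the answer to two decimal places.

Formula mass = 1×40.078 + 1×55.845 + 2×28.085 + 6×15.999 = 248.087 g/mol, of which 40.078 g is Ca.
So Ca makes up 40.078/248.087 = 0.1615 of the mass, i.e. 16.15%.

16.15 mass %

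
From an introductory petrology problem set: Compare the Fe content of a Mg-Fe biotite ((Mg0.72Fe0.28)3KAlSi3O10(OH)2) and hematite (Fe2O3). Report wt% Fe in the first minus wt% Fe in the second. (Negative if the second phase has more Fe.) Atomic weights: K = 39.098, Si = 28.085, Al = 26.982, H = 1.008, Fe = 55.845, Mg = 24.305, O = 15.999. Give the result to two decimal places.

-59.37 percentage points

First mineral: 46.910 g Fe in 443.748 g formula = 10.57 wt% Fe.
Second mineral: 111.690 g Fe in 159.687 g formula = 69.94 wt% Fe.
10.57% − 69.94% gives a difference of -59.37 percentage points.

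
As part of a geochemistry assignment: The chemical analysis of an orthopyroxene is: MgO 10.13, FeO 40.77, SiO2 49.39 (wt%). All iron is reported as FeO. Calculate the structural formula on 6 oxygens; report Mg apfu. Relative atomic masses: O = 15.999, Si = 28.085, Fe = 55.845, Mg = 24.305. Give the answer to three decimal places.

MgO (M=40.304): mol = 0.25134; Mg = 0.25134, O = 0.25134.
FeO (M=71.844): mol = 0.56748; Fe = 0.56748, O = 0.56748.
SiO2 (M=60.083): mol = 0.82203; Si = 0.82203, O = 1.64406.
ΣO = 2.46288; factor = 6/ΣO = 2.43617.
Mg apfu = 0.25134 × 2.43617 = 0.612.

0.612 Mg apfu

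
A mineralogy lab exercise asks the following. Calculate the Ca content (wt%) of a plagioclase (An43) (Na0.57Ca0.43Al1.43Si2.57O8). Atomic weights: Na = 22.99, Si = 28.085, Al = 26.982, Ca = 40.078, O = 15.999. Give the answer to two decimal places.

M(Na0.57Ca0.43Al1.43Si2.57O8) = 269.093 g/mol.
Ca contributes 0.43 × 40.078 = 17.234 g per mole.
17.234/269.093 = 0.0640 → 6.40%.

6.40 wt%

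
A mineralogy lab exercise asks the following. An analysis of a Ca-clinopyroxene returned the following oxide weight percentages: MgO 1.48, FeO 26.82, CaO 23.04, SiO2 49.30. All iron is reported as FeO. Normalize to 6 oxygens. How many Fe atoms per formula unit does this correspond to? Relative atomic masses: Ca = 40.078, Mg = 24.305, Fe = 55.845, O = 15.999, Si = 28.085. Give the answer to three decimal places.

MgO (M=40.304): mol = 0.03672; Mg = 0.03672, O = 0.03672.
FeO (M=71.844): mol = 0.37331; Fe = 0.37331, O = 0.37331.
CaO (M=56.077): mol = 0.41086; Ca = 0.41086, O = 0.41086.
SiO2 (M=60.083): mol = 0.82053; Si = 0.82053, O = 1.64106.
ΣO = 2.46195; factor = 6/ΣO = 2.43709.
Fe apfu = 0.37331 × 2.43709 = 0.910.

0.910 Fe apfu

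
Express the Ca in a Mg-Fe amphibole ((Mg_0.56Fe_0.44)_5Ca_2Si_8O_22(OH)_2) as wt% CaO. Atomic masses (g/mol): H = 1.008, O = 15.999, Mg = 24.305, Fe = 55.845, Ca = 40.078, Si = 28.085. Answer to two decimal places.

12.72 wt%

M((Mg_0.56Fe_0.44)_5Ca_2Si_8O_22(OH)_2) = 881.741 g/mol; M(CaO) = 56.077 g/mol.
Moles CaO per formula unit = 2 Ca ÷ 1 = 2.0000.
CaO fraction = (2.0000 × 56.077) / 881.741 = 112.154/881.741 = 0.1272.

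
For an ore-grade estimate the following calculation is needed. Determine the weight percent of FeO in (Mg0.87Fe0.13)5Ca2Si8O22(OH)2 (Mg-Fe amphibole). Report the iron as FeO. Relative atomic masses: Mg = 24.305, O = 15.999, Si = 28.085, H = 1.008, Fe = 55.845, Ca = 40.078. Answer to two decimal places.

M((Mg0.87Fe0.13)5Ca2Si8O22(OH)2) = 832.854 g/mol; M(FeO) = 71.844 g/mol.
Moles FeO per formula unit = 0.65 Fe ÷ 1 = 0.6500.
FeO fraction = (0.6500 × 71.844) / 832.854 = 46.699/832.854 = 0.0561.

5.61 wt%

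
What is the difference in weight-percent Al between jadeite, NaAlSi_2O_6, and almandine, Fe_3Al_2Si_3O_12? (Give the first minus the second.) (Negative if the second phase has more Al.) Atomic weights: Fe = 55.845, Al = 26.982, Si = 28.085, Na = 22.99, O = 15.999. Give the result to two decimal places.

M(NaAlSi_2O_6) = 202.136 g/mol, so wt% Al = 26.982/202.136 × 100 = 13.35%.
M(Fe_3Al_2Si_3O_12) = 497.742 g/mol, so wt% Al = 53.964/497.742 × 100 = 10.84%.
13.35 − 10.84 = 2.51 pp.

2.51 percentage points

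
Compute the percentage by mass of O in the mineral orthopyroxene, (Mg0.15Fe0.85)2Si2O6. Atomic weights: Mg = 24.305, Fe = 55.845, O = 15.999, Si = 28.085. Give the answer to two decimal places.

37.73 wt%

Molar mass of (Mg0.15Fe0.85)2Si2O6: 0.30×24.305 + 1.70×55.845 + 2×28.085 + 6×15.999 = 254.392 g/mol.
Mass of O per formula unit: 6 × 15.999 = 95.994 g.
Weight fraction O = 95.994 / 254.392 = 0.3773.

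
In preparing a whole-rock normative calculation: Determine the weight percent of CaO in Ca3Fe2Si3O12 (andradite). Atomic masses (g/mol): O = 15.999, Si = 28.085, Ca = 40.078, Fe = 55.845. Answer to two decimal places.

33.11 wt%

M(Ca3Fe2Si3O12) = 508.167 g/mol; M(CaO) = 56.077 g/mol.
Moles CaO per formula unit = 3 Ca ÷ 1 = 3.0000.
CaO fraction = (3.0000 × 56.077) / 508.167 = 168.231/508.167 = 0.3311.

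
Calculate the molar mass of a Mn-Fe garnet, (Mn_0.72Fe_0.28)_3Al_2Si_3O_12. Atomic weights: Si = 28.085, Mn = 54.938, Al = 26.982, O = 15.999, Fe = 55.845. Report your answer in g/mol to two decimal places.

Mn: 2.16 × 54.938 = 118.6661
Fe: 0.84 × 55.845 = 46.9098
Al: 2 × 26.982 = 53.9640
Si: 3 × 28.085 = 84.2550
O: 12 × 15.999 = 191.9880
Summing the contributions gives the formula mass.

495.78 g/mol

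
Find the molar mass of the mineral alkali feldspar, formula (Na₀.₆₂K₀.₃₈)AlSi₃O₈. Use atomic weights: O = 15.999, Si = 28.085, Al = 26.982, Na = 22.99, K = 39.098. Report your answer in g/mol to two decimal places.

Na: 0.62 × 22.99 = 14.2538
K: 0.38 × 39.098 = 14.8572
Al: 1 × 26.982 = 26.9820
Si: 3 × 28.085 = 84.2550
O: 8 × 15.999 = 127.9920
Summing the contributions gives the formula mass.

268.34 g/mol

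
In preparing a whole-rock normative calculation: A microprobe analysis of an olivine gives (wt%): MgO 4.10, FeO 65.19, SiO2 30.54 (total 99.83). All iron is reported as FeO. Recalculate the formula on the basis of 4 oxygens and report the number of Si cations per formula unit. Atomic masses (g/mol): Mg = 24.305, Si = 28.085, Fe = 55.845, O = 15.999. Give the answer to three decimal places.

1.004 Si apfu

MgO: 4.10/40.304 = 0.10173 mol → 0.10173 mol Mg, 0.10173 mol O.
FeO: 65.19/71.844 = 0.90738 mol → 0.90738 mol Fe, 0.90738 mol O.
SiO2: 30.54/60.083 = 0.50830 mol → 0.50830 mol Si, 1.01660 mol O.
Total oxygen = 2.02571 mol. Normalization factor = 4/2.02571 = 1.97462.
Si per 4 O = 0.50830 × 1.97462 = 1.004.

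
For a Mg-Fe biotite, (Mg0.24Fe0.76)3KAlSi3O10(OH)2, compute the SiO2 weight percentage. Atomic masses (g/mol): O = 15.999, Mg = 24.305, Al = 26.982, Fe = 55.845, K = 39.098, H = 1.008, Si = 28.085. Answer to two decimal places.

M((Mg0.24Fe0.76)3KAlSi3O10(OH)2) = 489.165 g/mol; M(SiO2) = 60.083 g/mol.
Moles SiO2 per formula unit = 3 Si ÷ 1 = 3.0000.
SiO2 fraction = (3.0000 × 60.083) / 489.165 = 180.249/489.165 = 0.3685.

36.85 wt%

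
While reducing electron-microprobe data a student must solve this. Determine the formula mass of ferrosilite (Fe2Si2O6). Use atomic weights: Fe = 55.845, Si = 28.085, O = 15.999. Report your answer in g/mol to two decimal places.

263.85 g/mol

The formula mass is the sum 2*55.845 + 2*28.085 + 6*15.999.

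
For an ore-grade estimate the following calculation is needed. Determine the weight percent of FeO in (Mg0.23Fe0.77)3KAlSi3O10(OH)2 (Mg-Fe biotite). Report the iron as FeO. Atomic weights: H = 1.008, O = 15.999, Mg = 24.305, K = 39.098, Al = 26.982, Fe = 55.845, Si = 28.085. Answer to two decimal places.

Molar mass of (Mg0.23Fe0.77)3KAlSi3O10(OH)2 = 0.69·24.305 + 2.31·55.845 + 1·39.098 + 1·26.982 + 3·28.085 + 12·15.999 + 2·1.008 = 490.111 g/mol.
Each formula unit contains 2.31 Fe, equivalent to 2.31/1 = 2.3100 mol FeO.
M(FeO) = 1×55.845 + 1×15.999 = 71.844 g/mol.
Mass of FeO per formula unit = 2.3100 × 71.844 = 165.960 g.
FeO wt% = 165.960 / 490.111 × 100 = 33.86%.

33.86 wt%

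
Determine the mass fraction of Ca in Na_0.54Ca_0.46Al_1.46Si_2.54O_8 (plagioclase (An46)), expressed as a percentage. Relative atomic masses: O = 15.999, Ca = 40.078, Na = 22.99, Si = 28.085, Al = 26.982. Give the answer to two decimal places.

6.84 mass %

Molar mass of Na_0.54Ca_0.46Al_1.46Si_2.54O_8: 0.54×22.99 + 0.46×40.078 + 1.46×26.982 + 2.54×28.085 + 8×15.999 = 269.572 g/mol.
Mass of Ca per formula unit: 0.46 × 40.078 = 18.436 g.
Weight fraction Ca = 18.436 / 269.572 = 0.0684.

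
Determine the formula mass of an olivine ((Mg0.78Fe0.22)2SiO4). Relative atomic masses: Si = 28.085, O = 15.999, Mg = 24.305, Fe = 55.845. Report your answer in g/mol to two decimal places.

Mg: 1.56 × 24.305 = 37.9158
Fe: 0.44 × 55.845 = 24.5718
Si: 1 × 28.085 = 28.0850
O: 4 × 15.999 = 63.9960
Summing the contributions gives the formula mass.

154.57 g/mol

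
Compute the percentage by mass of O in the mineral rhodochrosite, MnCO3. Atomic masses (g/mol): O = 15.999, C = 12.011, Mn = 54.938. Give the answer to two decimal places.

41.76 mass %

Molar mass of MnCO3: 1·54.938 + 1·12.011 + 3·15.999 = 114.946 g/mol.
Mass of O per formula unit: 3 × 15.999 = 47.997 g.
Weight fraction O = 47.997 / 114.946 = 0.4176.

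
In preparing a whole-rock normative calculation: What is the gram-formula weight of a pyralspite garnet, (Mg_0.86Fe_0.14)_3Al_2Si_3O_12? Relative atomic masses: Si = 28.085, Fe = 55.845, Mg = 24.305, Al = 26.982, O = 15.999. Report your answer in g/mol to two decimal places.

416.37 g/mol

The formula mass is the sum 2.58(24.305) + 0.42(55.845) + 2(26.982) + 3(28.085) + 12(15.999).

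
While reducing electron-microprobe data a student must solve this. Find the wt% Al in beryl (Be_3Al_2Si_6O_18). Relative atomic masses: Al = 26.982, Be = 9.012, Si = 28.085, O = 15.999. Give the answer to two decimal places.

Formula mass = 3*9.012 + 2*26.982 + 6*28.085 + 18*15.999 = 537.492 g/mol, of which 53.964 g is Al.
So Al makes up 53.964/537.492 = 0.1004 of the mass, i.e. 10.04%.

10.04 mass %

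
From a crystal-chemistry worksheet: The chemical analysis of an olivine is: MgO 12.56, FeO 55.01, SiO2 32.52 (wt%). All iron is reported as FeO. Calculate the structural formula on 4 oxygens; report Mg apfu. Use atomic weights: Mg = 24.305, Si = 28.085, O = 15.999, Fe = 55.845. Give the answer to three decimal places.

MgO (M=40.304): mol = 0.31163; Mg = 0.31163, O = 0.31163.
FeO (M=71.844): mol = 0.76569; Fe = 0.76569, O = 0.76569.
SiO2 (M=60.083): mol = 0.54125; Si = 0.54125, O = 1.08250.
ΣO = 2.15982; factor = 4/ΣO = 1.85201.
Mg apfu = 0.31163 × 1.85201 = 0.577.

0.577 Mg apfu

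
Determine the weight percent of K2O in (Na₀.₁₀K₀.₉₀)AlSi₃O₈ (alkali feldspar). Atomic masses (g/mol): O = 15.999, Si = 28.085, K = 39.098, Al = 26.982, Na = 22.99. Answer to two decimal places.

Formula mass = 276.716 g/mol.
0.90 K → 0.4500 mol K2O per formula unit; M(K2O) = 94.195, so K2O mass = 42.388 g.
42.388/276.716 × 100 = 15.32 wt%.

15.32 wt%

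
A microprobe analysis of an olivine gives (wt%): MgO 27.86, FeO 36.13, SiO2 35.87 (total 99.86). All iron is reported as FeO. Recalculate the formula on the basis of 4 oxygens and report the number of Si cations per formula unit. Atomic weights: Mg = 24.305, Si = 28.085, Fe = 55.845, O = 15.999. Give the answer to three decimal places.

1.000 Si apfu

MgO: 27.86/40.304 = 0.69125 mol → 0.69125 mol Mg, 0.69125 mol O.
FeO: 36.13/71.844 = 0.50290 mol → 0.50290 mol Fe, 0.50290 mol O.
SiO2: 35.87/60.083 = 0.59701 mol → 0.59701 mol Si, 1.19402 mol O.
Total oxygen = 2.38817 mol. Normalization factor = 4/2.38817 = 1.67492.
Si per 4 O = 0.59701 × 1.67492 = 1.000.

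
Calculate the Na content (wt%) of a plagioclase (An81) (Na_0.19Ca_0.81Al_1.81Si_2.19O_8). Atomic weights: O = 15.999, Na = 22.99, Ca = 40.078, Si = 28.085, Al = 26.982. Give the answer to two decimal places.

M(Na_0.19Ca_0.81Al_1.81Si_2.19O_8) = 275.167 g/mol.
Na contributes 0.19 × 22.99 = 4.368 g per mole.
4.368/275.167 = 0.0159 → 1.59%.

1.59 wt%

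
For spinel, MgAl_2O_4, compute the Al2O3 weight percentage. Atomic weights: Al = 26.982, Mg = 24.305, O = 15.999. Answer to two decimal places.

Molar mass of MgAl_2O_4 = 1×24.305 + 2×26.982 + 4×15.999 = 142.265 g/mol.
Each formula unit contains 2 Al, equivalent to 2/2 = 1.0000 mol Al2O3.
M(Al2O3) = 2×26.982 + 3×15.999 = 101.961 g/mol.
Mass of Al2O3 per formula unit = 1.0000 × 101.961 = 101.961 g.
Al2O3 wt% = 101.961 / 142.265 × 100 = 71.67%.

71.67 wt%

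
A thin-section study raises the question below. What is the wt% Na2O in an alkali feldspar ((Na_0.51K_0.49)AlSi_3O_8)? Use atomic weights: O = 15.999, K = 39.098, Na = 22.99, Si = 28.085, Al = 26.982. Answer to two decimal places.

5.85 wt%

M((Na_0.51K_0.49)AlSi_3O_8) = 270.112 g/mol; M(Na2O) = 61.979 g/mol.
Moles Na2O per formula unit = 0.51 Na ÷ 2 = 0.2550.
Na2O fraction = (0.2550 × 61.979) / 270.112 = 15.805/270.112 = 0.0585.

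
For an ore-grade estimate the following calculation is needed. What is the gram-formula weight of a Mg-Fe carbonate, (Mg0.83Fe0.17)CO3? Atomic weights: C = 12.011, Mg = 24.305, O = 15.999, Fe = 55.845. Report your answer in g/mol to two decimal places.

The formula mass is the sum 0.83*24.305 + 0.17*55.845 + 1*12.011 + 3*15.999.

89.67 g/mol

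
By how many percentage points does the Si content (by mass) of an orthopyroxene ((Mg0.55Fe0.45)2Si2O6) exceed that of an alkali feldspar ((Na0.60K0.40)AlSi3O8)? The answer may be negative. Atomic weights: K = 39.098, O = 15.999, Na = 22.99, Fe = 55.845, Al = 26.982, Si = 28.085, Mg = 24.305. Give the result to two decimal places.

M((Mg0.55Fe0.45)2Si2O6) = 229.160 g/mol, so wt% Si = 56.170/229.160 × 100 = 24.51%.
M((Na0.60K0.40)AlSi3O8) = 268.662 g/mol, so wt% Si = 84.255/268.662 × 100 = 31.36%.
24.51 − 31.36 = -6.85 pp.

-6.85 percentage points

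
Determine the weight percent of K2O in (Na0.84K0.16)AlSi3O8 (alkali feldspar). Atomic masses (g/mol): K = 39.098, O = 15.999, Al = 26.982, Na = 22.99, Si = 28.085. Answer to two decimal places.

Formula mass = 264.796 g/mol.
0.16 K → 0.0800 mol K2O per formula unit; M(K2O) = 94.195, so K2O mass = 7.536 g.
7.536/264.796 × 100 = 2.85 wt%.

2.85 wt%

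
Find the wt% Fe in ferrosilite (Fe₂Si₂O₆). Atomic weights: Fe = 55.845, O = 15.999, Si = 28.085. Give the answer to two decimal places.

M(Fe₂Si₂O₆) = 263.854 g/mol.
Fe contributes 2 × 55.845 = 111.690 g per mole.
111.690/263.854 = 0.4233 → 42.33%.

42.33 weight percent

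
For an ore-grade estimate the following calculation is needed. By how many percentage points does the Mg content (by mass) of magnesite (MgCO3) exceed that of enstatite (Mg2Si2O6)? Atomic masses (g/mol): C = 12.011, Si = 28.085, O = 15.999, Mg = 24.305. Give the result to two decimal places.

M(MgCO3) = 84.313 g/mol, so wt% Mg = 24.305/84.313 × 100 = 28.83%.
M(Mg2Si2O6) = 200.774 g/mol, so wt% Mg = 48.610/200.774 × 100 = 24.21%.
28.83 − 24.21 = 4.62 pp.

4.62 percentage points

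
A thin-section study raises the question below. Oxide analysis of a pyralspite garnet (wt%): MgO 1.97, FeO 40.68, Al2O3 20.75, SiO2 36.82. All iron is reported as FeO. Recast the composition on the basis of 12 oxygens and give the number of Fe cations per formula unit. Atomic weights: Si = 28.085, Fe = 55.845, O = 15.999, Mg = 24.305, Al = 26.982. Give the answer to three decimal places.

1.97 wt% MgO ÷ 40.304 g/mol = 0.04888 mol, giving 0.04888 Mg and 0.04888 O.
40.68 wt% FeO ÷ 71.844 g/mol = 0.56623 mol, giving 0.56623 Fe and 0.56623 O.
20.75 wt% Al2O3 ÷ 101.961 g/mol = 0.20351 mol, giving 0.40702 Al and 0.61053 O.
36.82 wt% SiO2 ÷ 60.083 g/mol = 0.61282 mol, giving 0.61282 Si and 1.22564 O.
Oxygen sums to 2.45128; scaling by 12/2.45128 = 4.89540 puts the formula on 12 O.
Fe: 0.56623 × 4.89540 = 2.772 atoms per formula unit.

2.772 Fe apfu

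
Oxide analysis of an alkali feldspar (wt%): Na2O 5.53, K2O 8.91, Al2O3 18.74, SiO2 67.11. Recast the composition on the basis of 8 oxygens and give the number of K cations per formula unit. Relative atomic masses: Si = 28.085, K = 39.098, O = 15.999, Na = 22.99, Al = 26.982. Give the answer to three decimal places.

5.53 wt% Na2O ÷ 61.979 g/mol = 0.08922 mol, giving 0.17844 Na and 0.08922 O.
8.91 wt% K2O ÷ 94.195 g/mol = 0.09459 mol, giving 0.18918 K and 0.09459 O.
18.74 wt% Al2O3 ÷ 101.961 g/mol = 0.18380 mol, giving 0.36760 Al and 0.55140 O.
67.11 wt% SiO2 ÷ 60.083 g/mol = 1.11695 mol, giving 1.11695 Si and 2.23390 O.
Oxygen sums to 2.96911; scaling by 8/2.96911 = 2.69441 puts the formula on 8 O.
K: 0.18918 × 2.69441 = 0.510 atoms per formula unit.

0.510 K apfu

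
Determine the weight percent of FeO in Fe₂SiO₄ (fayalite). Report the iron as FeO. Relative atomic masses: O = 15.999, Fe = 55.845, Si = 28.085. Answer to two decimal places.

70.51 wt%

Molar mass of Fe₂SiO₄ = 2×55.845 + 1×28.085 + 4×15.999 = 203.771 g/mol.
Each formula unit contains 2 Fe, equivalent to 2/1 = 2.0000 mol FeO.
M(FeO) = 1×55.845 + 1×15.999 = 71.844 g/mol.
Mass of FeO per formula unit = 2.0000 × 71.844 = 143.688 g.
FeO wt% = 143.688 / 203.771 × 100 = 70.51%.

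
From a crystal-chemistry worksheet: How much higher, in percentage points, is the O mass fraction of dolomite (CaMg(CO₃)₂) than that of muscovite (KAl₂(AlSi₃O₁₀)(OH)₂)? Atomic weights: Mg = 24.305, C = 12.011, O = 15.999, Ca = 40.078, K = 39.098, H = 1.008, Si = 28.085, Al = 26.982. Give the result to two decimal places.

3.86 percentage points

O in CaMg(CO₃)₂: molar mass 184.399 g/mol; 6×15.999 = 95.994 g → 52.06 wt%.
O in KAl₂(AlSi₃O₁₀)(OH)₂: molar mass 398.303 g/mol; 12×15.999 = 191.988 g → 48.20 wt%.
Difference = 52.06 − 48.20 = 3.86 percentage points.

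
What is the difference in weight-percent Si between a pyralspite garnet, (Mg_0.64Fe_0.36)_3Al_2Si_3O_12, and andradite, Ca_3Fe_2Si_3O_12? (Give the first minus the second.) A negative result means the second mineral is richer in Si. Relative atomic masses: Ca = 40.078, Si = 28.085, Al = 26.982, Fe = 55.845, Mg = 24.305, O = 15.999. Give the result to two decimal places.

2.69 percentage points

M((Mg_0.64Fe_0.36)_3Al_2Si_3O_12) = 437.185 g/mol, so wt% Si = 84.255/437.185 × 100 = 19.27%.
M(Ca_3Fe_2Si_3O_12) = 508.167 g/mol, so wt% Si = 84.255/508.167 × 100 = 16.58%.
19.27 − 16.58 = 2.69 pp.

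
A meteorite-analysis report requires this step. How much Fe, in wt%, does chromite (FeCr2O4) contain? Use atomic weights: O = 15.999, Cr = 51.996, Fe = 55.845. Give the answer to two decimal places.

24.95 wt%

Formula mass = 1·55.845 + 2·51.996 + 4·15.999 = 223.833 g/mol, of which 55.845 g is Fe.
So Fe makes up 55.845/223.833 = 0.2495 of the mass, i.e. 24.95%.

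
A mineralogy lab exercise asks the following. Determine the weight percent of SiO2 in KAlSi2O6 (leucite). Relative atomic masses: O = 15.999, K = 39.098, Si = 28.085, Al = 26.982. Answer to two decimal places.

M(KAlSi2O6) = 218.244 g/mol; M(SiO2) = 60.083 g/mol.
Moles SiO2 per formula unit = 2 Si ÷ 1 = 2.0000.
SiO2 fraction = (2.0000 × 60.083) / 218.244 = 120.166/218.244 = 0.5506.

55.06 wt%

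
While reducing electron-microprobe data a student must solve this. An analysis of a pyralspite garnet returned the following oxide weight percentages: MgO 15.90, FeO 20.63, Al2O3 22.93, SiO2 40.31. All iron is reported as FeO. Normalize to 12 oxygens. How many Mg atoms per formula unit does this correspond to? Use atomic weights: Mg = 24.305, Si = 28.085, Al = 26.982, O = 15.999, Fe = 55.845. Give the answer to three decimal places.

MgO: 15.90/40.304 = 0.39450 mol → 0.39450 mol Mg, 0.39450 mol O.
FeO: 20.63/71.844 = 0.28715 mol → 0.28715 mol Fe, 0.28715 mol O.
Al2O3: 22.93/101.961 = 0.22489 mol → 0.44978 mol Al, 0.67467 mol O.
SiO2: 40.31/60.083 = 0.67091 mol → 0.67091 mol Si, 1.34182 mol O.
Total oxygen = 2.69814 mol. Normalization factor = 12/2.69814 = 4.44751.
Mg per 12 O = 0.39450 × 4.44751 = 1.755.

1.755 Mg apfu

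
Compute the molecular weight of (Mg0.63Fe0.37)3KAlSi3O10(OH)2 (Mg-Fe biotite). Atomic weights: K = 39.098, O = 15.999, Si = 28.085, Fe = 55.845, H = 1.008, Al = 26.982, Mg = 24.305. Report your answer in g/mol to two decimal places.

452.26 g/mol

The formula mass is the sum 1.89·24.305 + 1.11·55.845 + 1·39.098 + 1·26.982 + 3·28.085 + 12·15.999 + 2·1.008.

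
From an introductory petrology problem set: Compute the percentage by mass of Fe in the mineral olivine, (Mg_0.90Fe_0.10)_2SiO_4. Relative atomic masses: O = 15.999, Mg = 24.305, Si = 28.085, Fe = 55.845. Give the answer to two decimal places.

Molar mass of (Mg_0.90Fe_0.10)_2SiO_4: 1.80×24.305 + 0.20×55.845 + 1×28.085 + 4×15.999 = 146.999 g/mol.
Mass of Fe per formula unit: 0.20 × 55.845 = 11.169 g.
Weight fraction Fe = 11.169 / 146.999 = 0.0760.

7.60 weight percent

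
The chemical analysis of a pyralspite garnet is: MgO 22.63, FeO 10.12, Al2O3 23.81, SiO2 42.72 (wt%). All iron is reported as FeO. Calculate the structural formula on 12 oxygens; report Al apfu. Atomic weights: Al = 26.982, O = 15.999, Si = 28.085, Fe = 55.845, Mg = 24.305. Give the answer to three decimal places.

22.63 wt% MgO ÷ 40.304 g/mol = 0.56148 mol, giving 0.56148 Mg and 0.56148 O.
10.12 wt% FeO ÷ 71.844 g/mol = 0.14086 mol, giving 0.14086 Fe and 0.14086 O.
23.81 wt% Al2O3 ÷ 101.961 g/mol = 0.23352 mol, giving 0.46704 Al and 0.70056 O.
42.72 wt% SiO2 ÷ 60.083 g/mol = 0.71102 mol, giving 0.71102 Si and 1.42204 O.
Oxygen sums to 2.82494; scaling by 12/2.82494 = 4.24788 puts the formula on 12 O.
Al: 0.46704 × 4.24788 = 1.984 atoms per formula unit.

1.984 Al apfu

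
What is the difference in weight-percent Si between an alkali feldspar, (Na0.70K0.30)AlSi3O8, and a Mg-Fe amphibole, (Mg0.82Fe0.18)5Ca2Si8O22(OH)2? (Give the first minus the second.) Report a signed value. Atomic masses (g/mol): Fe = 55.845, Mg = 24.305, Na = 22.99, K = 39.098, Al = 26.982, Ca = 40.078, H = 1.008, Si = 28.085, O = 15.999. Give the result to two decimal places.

M((Na0.70K0.30)AlSi3O8) = 267.051 g/mol, so wt% Si = 84.255/267.051 × 100 = 31.55%.
M((Mg0.82Fe0.18)5Ca2Si8O22(OH)2) = 840.739 g/mol, so wt% Si = 224.680/840.739 × 100 = 26.72%.
31.55 − 26.72 = 4.83 pp.

4.83 percentage points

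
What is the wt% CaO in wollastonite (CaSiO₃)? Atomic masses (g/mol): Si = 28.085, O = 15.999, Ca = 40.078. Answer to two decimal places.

M(CaSiO₃) = 116.160 g/mol; M(CaO) = 56.077 g/mol.
Moles CaO per formula unit = 1 Ca ÷ 1 = 1.0000.
CaO fraction = (1.0000 × 56.077) / 116.160 = 56.077/116.160 = 0.4828.

48.28 wt%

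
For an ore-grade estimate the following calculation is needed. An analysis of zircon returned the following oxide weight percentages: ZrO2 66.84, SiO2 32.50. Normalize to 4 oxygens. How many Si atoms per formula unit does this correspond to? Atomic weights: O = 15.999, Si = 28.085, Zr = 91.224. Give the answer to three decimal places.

0.999 Si apfu

ZrO2 (M=123.222): mol = 0.54244; Zr = 0.54244, O = 1.08488.
SiO2 (M=60.083): mol = 0.54092; Si = 0.54092, O = 1.08184.
ΣO = 2.16672; factor = 4/ΣO = 1.84611.
Si apfu = 0.54092 × 1.84611 = 0.999.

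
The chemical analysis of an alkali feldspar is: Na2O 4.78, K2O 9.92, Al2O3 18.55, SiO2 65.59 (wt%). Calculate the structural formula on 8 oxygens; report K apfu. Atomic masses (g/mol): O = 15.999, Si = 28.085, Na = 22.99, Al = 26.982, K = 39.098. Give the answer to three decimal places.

Na2O (M=61.979): mol = 0.07712; Na = 0.15424, O = 0.07712.
K2O (M=94.195): mol = 0.10531; K = 0.21062, O = 0.10531.
Al2O3 (M=101.961): mol = 0.18193; Al = 0.36386, O = 0.54579.
SiO2 (M=60.083): mol = 1.09166; Si = 1.09166, O = 2.18332.
ΣO = 2.91154; factor = 8/ΣO = 2.74769.
K apfu = 0.21062 × 2.74769 = 0.579.

0.579 K apfu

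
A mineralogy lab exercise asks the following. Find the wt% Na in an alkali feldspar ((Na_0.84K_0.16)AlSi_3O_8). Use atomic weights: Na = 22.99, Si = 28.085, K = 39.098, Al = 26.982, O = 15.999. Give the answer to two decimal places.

Formula mass = 0.84*22.99 + 0.16*39.098 + 1*26.982 + 3*28.085 + 8*15.999 = 264.796 g/mol, of which 19.312 g is Na.
So Na makes up 19.312/264.796 = 0.0729 of the mass, i.e. 7.29%.

7.29 mass %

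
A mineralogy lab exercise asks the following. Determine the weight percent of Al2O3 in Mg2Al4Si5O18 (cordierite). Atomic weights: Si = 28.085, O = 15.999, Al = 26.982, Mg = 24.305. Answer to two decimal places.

34.86 wt%

M(Mg2Al4Si5O18) = 584.945 g/mol; M(Al2O3) = 101.961 g/mol.
Moles Al2O3 per formula unit = 4 Al ÷ 2 = 2.0000.
Al2O3 fraction = (2.0000 × 101.961) / 584.945 = 203.922/584.945 = 0.3486.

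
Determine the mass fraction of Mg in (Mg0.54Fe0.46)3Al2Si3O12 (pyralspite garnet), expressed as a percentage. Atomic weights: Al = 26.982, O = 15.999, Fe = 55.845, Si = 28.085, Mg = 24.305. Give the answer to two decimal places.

8.82 weight percent

Molar mass of (Mg0.54Fe0.46)3Al2Si3O12: 1.62*24.305 + 1.38*55.845 + 2*26.982 + 3*28.085 + 12*15.999 = 446.647 g/mol.
Mass of Mg per formula unit: 1.62 × 24.305 = 39.374 g.
Weight fraction Mg = 39.374 / 446.647 = 0.0882.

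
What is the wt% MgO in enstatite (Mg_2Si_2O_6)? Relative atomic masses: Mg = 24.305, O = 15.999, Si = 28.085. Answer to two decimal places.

M(Mg_2Si_2O_6) = 200.774 g/mol; M(MgO) = 40.304 g/mol.
Moles MgO per formula unit = 2 Mg ÷ 1 = 2.0000.
MgO fraction = (2.0000 × 40.304) / 200.774 = 80.608/200.774 = 0.4015.

40.15 wt%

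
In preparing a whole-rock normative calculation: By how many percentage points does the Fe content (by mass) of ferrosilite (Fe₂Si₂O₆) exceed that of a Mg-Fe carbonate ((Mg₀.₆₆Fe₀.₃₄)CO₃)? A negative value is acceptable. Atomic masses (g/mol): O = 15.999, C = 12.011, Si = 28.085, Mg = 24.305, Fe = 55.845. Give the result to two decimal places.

First mineral: 111.690 g Fe in 263.854 g formula = 42.33 wt% Fe.
Second mineral: 18.987 g Fe in 95.037 g formula = 19.98 wt% Fe.
42.33% − 19.98% gives a difference of 22.35 percentage points.

22.35 percentage points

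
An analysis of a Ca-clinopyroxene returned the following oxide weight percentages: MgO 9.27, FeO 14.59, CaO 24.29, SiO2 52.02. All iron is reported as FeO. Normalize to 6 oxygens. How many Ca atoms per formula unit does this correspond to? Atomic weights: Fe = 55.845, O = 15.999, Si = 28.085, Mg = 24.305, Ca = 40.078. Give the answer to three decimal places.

1.000 Ca apfu

MgO: 9.27/40.304 = 0.23000 mol → 0.23000 mol Mg, 0.23000 mol O.
FeO: 14.59/71.844 = 0.20308 mol → 0.20308 mol Fe, 0.20308 mol O.
CaO: 24.29/56.077 = 0.43315 mol → 0.43315 mol Ca, 0.43315 mol O.
SiO2: 52.02/60.083 = 0.86580 mol → 0.86580 mol Si, 1.73160 mol O.
Total oxygen = 2.59783 mol. Normalization factor = 6/2.59783 = 2.30962.
Ca per 6 O = 0.43315 × 2.30962 = 1.000.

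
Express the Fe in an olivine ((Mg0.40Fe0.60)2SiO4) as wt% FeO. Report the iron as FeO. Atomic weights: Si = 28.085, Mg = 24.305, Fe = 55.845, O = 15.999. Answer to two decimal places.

M((Mg0.40Fe0.60)2SiO4) = 178.539 g/mol; M(FeO) = 71.844 g/mol.
Moles FeO per formula unit = 1.20 Fe ÷ 1 = 1.2000.
FeO fraction = (1.2000 × 71.844) / 178.539 = 86.213/178.539 = 0.4829.

48.29 wt%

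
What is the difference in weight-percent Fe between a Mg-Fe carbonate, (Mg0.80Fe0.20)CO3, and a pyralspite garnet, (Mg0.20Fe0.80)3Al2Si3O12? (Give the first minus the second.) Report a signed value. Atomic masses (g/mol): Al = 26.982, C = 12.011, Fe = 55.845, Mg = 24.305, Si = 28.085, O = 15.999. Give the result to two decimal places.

-15.67 percentage points

First mineral: 11.169 g Fe in 90.621 g formula = 12.32 wt% Fe.
Second mineral: 134.028 g Fe in 478.818 g formula = 27.99 wt% Fe.
12.32% − 27.99% gives a difference of -15.67 percentage points.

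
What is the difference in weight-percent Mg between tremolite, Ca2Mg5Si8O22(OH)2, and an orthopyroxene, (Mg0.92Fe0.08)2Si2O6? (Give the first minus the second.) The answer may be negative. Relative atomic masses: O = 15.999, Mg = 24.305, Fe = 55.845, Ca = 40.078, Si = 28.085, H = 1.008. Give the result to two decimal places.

-6.77 percentage points

Mg in Ca2Mg5Si8O22(OH)2: molar mass 812.353 g/mol; 5×24.305 = 121.525 g → 14.96 wt%.
Mg in (Mg0.92Fe0.08)2Si2O6: molar mass 205.820 g/mol; 1.84×24.305 = 44.721 g → 21.73 wt%.
Difference = 14.96 − 21.73 = -6.77 percentage points.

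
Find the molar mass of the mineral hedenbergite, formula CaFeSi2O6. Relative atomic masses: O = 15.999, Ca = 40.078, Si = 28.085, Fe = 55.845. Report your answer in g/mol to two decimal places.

M = 1*40.078 + 1*55.845 + 2*28.085 + 6*15.999

248.09 g/mol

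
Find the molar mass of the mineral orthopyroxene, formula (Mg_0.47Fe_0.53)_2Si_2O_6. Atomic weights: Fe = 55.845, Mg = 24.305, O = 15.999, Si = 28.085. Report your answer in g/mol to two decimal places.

234.21 g/mol

The formula mass is the sum 0.94×24.305 + 1.06×55.845 + 2×28.085 + 6×15.999.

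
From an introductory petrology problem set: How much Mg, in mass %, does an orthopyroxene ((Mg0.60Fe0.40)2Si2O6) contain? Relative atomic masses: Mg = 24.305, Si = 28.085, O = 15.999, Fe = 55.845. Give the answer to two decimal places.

12.90 mass %

Formula mass = 1.20·24.305 + 0.80·55.845 + 2·28.085 + 6·15.999 = 226.006 g/mol, of which 29.166 g is Mg.
So Mg makes up 29.166/226.006 = 0.1290 of the mass, i.e. 12.90%.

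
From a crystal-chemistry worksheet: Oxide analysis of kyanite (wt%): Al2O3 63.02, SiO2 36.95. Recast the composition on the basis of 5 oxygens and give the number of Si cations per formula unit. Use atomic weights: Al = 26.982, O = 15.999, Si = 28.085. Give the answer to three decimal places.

0.997 Si apfu

Al2O3 (M=101.961): mol = 0.61808; Al = 1.23616, O = 1.85424.
SiO2 (M=60.083): mol = 0.61498; Si = 0.61498, O = 1.22996.
ΣO = 3.08420; factor = 5/ΣO = 1.62117.
Si apfu = 0.61498 × 1.62117 = 0.997.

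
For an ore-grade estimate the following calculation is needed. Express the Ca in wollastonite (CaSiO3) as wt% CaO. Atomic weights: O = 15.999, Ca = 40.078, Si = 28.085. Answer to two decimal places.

Formula mass = 116.160 g/mol.
1 Ca → 1.0000 mol CaO per formula unit; M(CaO) = 56.077, so CaO mass = 56.077 g.
56.077/116.160 × 100 = 48.28 wt%.

48.28 wt%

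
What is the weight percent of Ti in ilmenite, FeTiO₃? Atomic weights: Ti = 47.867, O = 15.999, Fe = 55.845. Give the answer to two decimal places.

31.55 wt%

M(FeTiO₃) = 151.709 g/mol.
Ti contributes 1 × 47.867 = 47.867 g per mole.
47.867/151.709 = 0.3155 → 31.55%.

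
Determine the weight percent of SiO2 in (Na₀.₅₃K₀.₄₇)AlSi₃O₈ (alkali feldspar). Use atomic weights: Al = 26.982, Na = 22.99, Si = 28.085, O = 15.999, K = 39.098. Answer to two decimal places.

66.81 wt%

Molar mass of (Na₀.₅₃K₀.₄₇)AlSi₃O₈ = 0.53×22.99 + 0.47×39.098 + 1×26.982 + 3×28.085 + 8×15.999 = 269.790 g/mol.
Each formula unit contains 3 Si, equivalent to 3/1 = 3.0000 mol SiO2.
M(SiO2) = 1×28.085 + 2×15.999 = 60.083 g/mol.
Mass of SiO2 per formula unit = 3.0000 × 60.083 = 180.249 g.
SiO2 wt% = 180.249 / 269.790 × 100 = 66.81%.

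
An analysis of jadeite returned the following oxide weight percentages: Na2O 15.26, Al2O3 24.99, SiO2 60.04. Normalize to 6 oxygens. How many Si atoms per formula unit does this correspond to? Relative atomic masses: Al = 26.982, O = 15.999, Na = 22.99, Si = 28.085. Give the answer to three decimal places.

2.012 Si apfu

15.26 wt% Na2O ÷ 61.979 g/mol = 0.24621 mol, giving 0.49242 Na and 0.24621 O.
24.99 wt% Al2O3 ÷ 101.961 g/mol = 0.24509 mol, giving 0.49018 Al and 0.73527 O.
60.04 wt% SiO2 ÷ 60.083 g/mol = 0.99928 mol, giving 0.99928 Si and 1.99856 O.
Oxygen sums to 2.98004; scaling by 6/2.98004 = 2.01340 puts the formula on 6 O.
Si: 0.99928 × 2.01340 = 2.012 atoms per formula unit.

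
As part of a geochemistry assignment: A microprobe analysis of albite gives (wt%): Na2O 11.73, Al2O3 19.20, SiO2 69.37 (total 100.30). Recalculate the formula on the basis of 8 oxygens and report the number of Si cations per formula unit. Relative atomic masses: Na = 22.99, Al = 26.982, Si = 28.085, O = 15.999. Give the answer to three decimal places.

Na2O (M=61.979): mol = 0.18926; Na = 0.37852, O = 0.18926.
Al2O3 (M=101.961): mol = 0.18831; Al = 0.37662, O = 0.56493.
SiO2 (M=60.083): mol = 1.15457; Si = 1.15457, O = 2.30914.
ΣO = 3.06333; factor = 8/ΣO = 2.61154.
Si apfu = 1.15457 × 2.61154 = 3.015.

3.015 Si apfu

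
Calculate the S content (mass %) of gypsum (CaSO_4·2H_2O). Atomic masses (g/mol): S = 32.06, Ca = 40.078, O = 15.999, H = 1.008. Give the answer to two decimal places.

M(CaSO_4·2H_2O) = 172.164 g/mol.
S contributes 1 × 32.06 = 32.060 g per mole.
32.060/172.164 = 0.1862 → 18.62%.

18.62 mass %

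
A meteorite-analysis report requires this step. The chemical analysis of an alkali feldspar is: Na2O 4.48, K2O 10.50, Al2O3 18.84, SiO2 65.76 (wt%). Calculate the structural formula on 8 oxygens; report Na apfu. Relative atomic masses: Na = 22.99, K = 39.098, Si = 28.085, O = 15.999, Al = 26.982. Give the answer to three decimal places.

0.395 Na apfu

4.48 wt% Na2O ÷ 61.979 g/mol = 0.07228 mol, giving 0.14456 Na and 0.07228 O.
10.50 wt% K2O ÷ 94.195 g/mol = 0.11147 mol, giving 0.22294 K and 0.11147 O.
18.84 wt% Al2O3 ÷ 101.961 g/mol = 0.18478 mol, giving 0.36956 Al and 0.55434 O.
65.76 wt% SiO2 ÷ 60.083 g/mol = 1.09449 mol, giving 1.09449 Si and 2.18898 O.
Oxygen sums to 2.92707; scaling by 8/2.92707 = 2.73311 puts the formula on 8 O.
Na: 0.14456 × 2.73311 = 0.395 atoms per formula unit.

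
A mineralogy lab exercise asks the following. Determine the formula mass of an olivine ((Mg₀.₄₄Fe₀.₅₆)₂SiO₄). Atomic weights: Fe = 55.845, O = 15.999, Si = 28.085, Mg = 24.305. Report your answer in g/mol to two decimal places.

176.02 g/mol

The formula mass is the sum 0.88×24.305 + 1.12×55.845 + 1×28.085 + 4×15.999.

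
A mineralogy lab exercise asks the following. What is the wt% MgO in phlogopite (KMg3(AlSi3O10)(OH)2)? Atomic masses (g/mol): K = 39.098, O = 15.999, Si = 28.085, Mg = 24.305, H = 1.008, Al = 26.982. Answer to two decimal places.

Molar mass of KMg3(AlSi3O10)(OH)2 = 1*39.098 + 3*24.305 + 1*26.982 + 3*28.085 + 12*15.999 + 2*1.008 = 417.254 g/mol.
Each formula unit contains 3 Mg, equivalent to 3/1 = 3.0000 mol MgO.
M(MgO) = 1×24.305 + 1×15.999 = 40.304 g/mol.
Mass of MgO per formula unit = 3.0000 × 40.304 = 120.912 g.
MgO wt% = 120.912 / 417.254 × 100 = 28.98%.

28.98 wt%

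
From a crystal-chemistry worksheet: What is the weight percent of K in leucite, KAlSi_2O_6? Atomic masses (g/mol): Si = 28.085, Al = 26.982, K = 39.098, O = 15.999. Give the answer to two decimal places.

Formula mass = 1·39.098 + 1·26.982 + 2·28.085 + 6·15.999 = 218.244 g/mol, of which 39.098 g is K.
So K makes up 39.098/218.244 = 0.1791 of the mass, i.e. 17.91%.

17.91 weight percent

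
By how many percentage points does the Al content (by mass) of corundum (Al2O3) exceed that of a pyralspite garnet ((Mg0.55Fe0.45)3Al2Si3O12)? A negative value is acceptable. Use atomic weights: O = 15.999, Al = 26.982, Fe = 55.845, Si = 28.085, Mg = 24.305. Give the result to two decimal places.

40.82 percentage points

M(Al2O3) = 101.961 g/mol, so wt% Al = 53.964/101.961 × 100 = 52.93%.
M((Mg0.55Fe0.45)3Al2Si3O12) = 445.701 g/mol, so wt% Al = 53.964/445.701 × 100 = 12.11%.
52.93 − 12.11 = 40.82 pp.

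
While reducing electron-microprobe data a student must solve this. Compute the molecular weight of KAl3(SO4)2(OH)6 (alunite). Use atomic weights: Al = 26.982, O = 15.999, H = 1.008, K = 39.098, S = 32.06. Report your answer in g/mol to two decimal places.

414.20 g/mol

M = 1·39.098 + 3·26.982 + 2·32.06 + 14·15.999 + 6·1.008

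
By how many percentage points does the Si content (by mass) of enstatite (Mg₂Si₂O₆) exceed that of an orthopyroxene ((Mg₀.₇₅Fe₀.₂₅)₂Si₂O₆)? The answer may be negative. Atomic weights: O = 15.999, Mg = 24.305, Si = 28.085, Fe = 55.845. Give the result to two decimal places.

2.04 percentage points

M(Mg₂Si₂O₆) = 200.774 g/mol, so wt% Si = 56.170/200.774 × 100 = 27.98%.
M((Mg₀.₇₅Fe₀.₂₅)₂Si₂O₆) = 216.544 g/mol, so wt% Si = 56.170/216.544 × 100 = 25.94%.
27.98 − 25.94 = 2.04 pp.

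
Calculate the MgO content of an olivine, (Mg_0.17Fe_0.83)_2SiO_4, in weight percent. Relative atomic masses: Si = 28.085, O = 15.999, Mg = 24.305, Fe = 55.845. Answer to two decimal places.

7.10 wt%

Formula mass = 193.047 g/mol.
0.34 Mg → 0.3400 mol MgO per formula unit; M(MgO) = 40.304, so MgO mass = 13.703 g.
13.703/193.047 × 100 = 7.10 wt%.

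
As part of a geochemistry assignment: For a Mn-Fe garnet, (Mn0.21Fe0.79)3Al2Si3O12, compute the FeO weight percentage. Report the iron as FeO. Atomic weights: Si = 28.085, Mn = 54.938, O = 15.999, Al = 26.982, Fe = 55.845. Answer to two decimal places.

Formula mass = 497.171 g/mol.
2.37 Fe → 2.3700 mol FeO per formula unit; M(FeO) = 71.844, so FeO mass = 170.270 g.
170.270/497.171 × 100 = 34.25 wt%.

34.25 wt%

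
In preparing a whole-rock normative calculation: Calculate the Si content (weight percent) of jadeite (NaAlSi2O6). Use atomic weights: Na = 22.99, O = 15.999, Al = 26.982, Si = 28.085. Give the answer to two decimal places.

27.79 weight percent

Formula mass = 1*22.99 + 1*26.982 + 2*28.085 + 6*15.999 = 202.136 g/mol, of which 56.170 g is Si.
So Si makes up 56.170/202.136 = 0.2779 of the mass, i.e. 27.79%.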